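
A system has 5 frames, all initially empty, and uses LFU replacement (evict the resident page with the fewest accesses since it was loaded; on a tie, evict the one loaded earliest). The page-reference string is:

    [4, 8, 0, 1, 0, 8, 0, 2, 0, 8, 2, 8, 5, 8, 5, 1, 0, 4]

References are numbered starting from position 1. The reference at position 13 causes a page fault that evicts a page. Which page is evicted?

4

pos 1: 4 -> miss, frames [4]
pos 2: 8 -> miss, frames [4, 8]
pos 3: 0 -> miss, frames [4, 8, 0]
pos 4: 1 -> miss, frames [4, 8, 0, 1]
pos 5: 0 -> hit
pos 6: 8 -> hit
pos 7: 0 -> hit
pos 8: 2 -> miss, frames [4, 8, 0, 1, 2]
pos 9: 0 -> hit
pos 10: 8 -> hit
pos 11: 2 -> hit
pos 12: 8 -> hit
pos 13: 5 -> miss, evict 4, frames [8, 0, 1, 2, 5]
At position 13, page 4 is evicted.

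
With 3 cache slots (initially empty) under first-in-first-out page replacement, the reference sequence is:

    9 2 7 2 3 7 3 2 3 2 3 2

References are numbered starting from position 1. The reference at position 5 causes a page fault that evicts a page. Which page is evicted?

9

pos 1: 9 → miss, frames (9)
pos 2: 2 → miss, frames (9 2)
pos 3: 7 → miss, frames (9 2 7)
pos 4: 2 → hit
pos 5: 3 → miss, evict 9, frames (2 7 3)
At position 5, page 9 is evicted.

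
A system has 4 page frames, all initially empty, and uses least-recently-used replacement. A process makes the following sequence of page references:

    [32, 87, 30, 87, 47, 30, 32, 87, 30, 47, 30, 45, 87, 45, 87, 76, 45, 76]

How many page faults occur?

32: miss, frames {32}
87: miss, frames {32,87}
30: miss, frames {32,87,30}
87: hit
47: miss, frames {32,30,87,47}
30: hit
32: hit
87: hit
30: hit
47: hit
30: hit
45: miss, evict 32, frames {87,47,30,45}
87: hit
45: hit
87: hit
76: miss, evict 47, frames {30,45,87,76}
45: hit
76: hit
Page faults: 6.

6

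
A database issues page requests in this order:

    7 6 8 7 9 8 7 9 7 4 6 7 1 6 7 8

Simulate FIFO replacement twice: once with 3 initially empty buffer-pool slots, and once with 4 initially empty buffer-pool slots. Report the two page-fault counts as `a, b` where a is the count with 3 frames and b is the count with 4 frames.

3 frames: F F F . F . F . . F F . F . F F → 10 faults.
4 frames: F F F . F . . . . F . F F F . F → 9 faults.
9 < 10: adding a frame reduced faults, as is typical.

10, 9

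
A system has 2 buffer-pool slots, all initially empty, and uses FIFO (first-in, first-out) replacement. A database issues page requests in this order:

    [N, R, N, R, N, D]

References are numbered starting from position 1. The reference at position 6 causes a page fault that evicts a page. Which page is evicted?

N

pos 1: N -> miss, frames [N]
pos 2: R -> miss, frames [N, R]
pos 3: N -> hit
pos 4: R -> hit
pos 5: N -> hit
pos 6: D -> miss, evict N, frames [R, D]
At position 6, page N is evicted.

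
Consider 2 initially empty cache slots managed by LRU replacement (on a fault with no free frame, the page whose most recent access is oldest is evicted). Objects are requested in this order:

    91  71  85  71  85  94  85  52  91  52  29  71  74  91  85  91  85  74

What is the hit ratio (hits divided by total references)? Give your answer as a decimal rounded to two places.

91: miss, frames [91]
71: miss, frames [91, 71]
85: miss, evict 91, frames [71, 85]
71: hit
85: hit
94: miss, evict 71, frames [85, 94]
85: hit
52: miss, evict 94, frames [85, 52]
91: miss, evict 85, frames [52, 91]
52: hit
29: miss, evict 91, frames [52, 29]
71: miss, evict 52, frames [29, 71]
74: miss, evict 29, frames [71, 74]
91: miss, evict 71, frames [74, 91]
85: miss, evict 74, frames [91, 85]
91: hit
85: hit
74: miss, evict 91, frames [85, 74]
Hits: 6 of 18 references → 6/18 = 0.3333.

0.33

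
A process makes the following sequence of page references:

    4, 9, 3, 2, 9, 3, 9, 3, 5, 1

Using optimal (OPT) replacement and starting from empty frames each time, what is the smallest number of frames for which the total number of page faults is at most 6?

f=1: 10 faults
f=2: 7 faults
f=3: 6 faults
f=4: 6 faults
f=5: 6 faults
f=6: 6 faults
Smallest f with faults ≤ 6 is 3.

3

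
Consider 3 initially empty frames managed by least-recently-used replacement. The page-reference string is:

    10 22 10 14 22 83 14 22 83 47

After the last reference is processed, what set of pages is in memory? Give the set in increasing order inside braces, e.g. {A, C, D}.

10 -> miss, frames {10}
22 -> miss, frames {10,22}
10 -> hit
14 -> miss, frames {22,10,14}
22 -> hit
83 -> miss, evict 10, frames {14,22,83}
14 -> hit
22 -> hit
83 -> hit
47 -> miss, evict 14, frames {22,83,47}

{22, 47, 83}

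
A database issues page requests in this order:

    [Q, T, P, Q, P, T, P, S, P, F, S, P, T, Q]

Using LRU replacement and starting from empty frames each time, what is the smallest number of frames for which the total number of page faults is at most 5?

f=1: 14 faults
f=2: 11 faults
f=3: 7 faults
f=4: 6 faults
f=5: 5 faults
Smallest f with faults ≤ 5 is 5.

5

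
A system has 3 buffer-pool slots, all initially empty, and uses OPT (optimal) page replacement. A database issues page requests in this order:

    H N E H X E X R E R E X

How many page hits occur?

H -> miss, frames {H}
N -> miss, frames {H,N}
E -> miss, frames {H,N,E}
H -> hit
X -> miss, evict N, frames {H,E,X}
E -> hit
X -> hit
R -> miss, evict H, frames {E,X,R}
E -> hit
R -> hit
E -> hit
X -> hit
Hits: 7.

7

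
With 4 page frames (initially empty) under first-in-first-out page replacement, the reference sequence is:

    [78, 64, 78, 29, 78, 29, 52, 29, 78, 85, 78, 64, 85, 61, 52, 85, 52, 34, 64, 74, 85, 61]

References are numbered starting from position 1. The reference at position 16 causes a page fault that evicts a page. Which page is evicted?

78

pos 1: 78 → fault, frames (78)
pos 2: 64 → fault, frames (78 64)
pos 3: 78 → hit
pos 4: 29 → fault, frames (78 64 29)
pos 5: 78 → hit
pos 6: 29 → hit
pos 7: 52 → fault, frames (78 64 29 52)
pos 8: 29 → hit
pos 9: 78 → hit
pos 10: 85 → fault, evict 78, frames (64 29 52 85)
pos 11: 78 → fault, evict 64, frames (29 52 85 78)
pos 12: 64 → fault, evict 29, frames (52 85 78 64)
pos 13: 85 → hit
pos 14: 61 → fault, evict 52, frames (85 78 64 61)
pos 15: 52 → fault, evict 85, frames (78 64 61 52)
pos 16: 85 → fault, evict 78, frames (64 61 52 85)
At position 16, page 78 is evicted.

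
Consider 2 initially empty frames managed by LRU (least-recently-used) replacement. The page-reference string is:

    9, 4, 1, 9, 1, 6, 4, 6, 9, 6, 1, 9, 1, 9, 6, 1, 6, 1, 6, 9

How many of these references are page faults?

12

9 → fault, frames [9]
4 → fault, frames [9, 4]
1 → fault, evict 9, frames [4, 1]
9 → fault, evict 4, frames [1, 9]
1 → hit
6 → fault, evict 9, frames [1, 6]
4 → fault, evict 1, frames [6, 4]
6 → hit
9 → fault, evict 4, frames [6, 9]
6 → hit
1 → fault, evict 9, frames [6, 1]
9 → fault, evict 6, frames [1, 9]
1 → hit
9 → hit
6 → fault, evict 1, frames [9, 6]
1 → fault, evict 9, frames [6, 1]
6 → hit
1 → hit
6 → hit
9 → fault, evict 1, frames [6, 9]
Page faults: 12.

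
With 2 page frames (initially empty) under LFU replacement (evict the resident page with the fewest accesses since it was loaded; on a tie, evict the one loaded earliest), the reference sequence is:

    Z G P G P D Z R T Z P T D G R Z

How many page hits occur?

3

Z: fault, frames (Z)
G: fault, frames (Z G)
P: fault, evict Z, frames (G P)
G: hit
P: hit
D: fault, evict G, frames (P D)
Z: fault, evict D, frames (P Z)
R: fault, evict Z, frames (P R)
T: fault, evict R, frames (P T)
Z: fault, evict T, frames (P Z)
P: hit
T: fault, evict Z, frames (P T)
D: fault, evict T, frames (P D)
G: fault, evict D, frames (P G)
R: fault, evict G, frames (P R)
Z: fault, evict R, frames (P Z)
Hits: 3.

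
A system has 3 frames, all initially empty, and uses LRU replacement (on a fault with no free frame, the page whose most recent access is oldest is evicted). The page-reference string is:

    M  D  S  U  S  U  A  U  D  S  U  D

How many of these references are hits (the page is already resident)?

5

M: miss, frames [M]
D: miss, frames [M, D]
S: miss, frames [M, D, S]
U: miss, evict M, frames [D, S, U]
S: hit
U: hit
A: miss, evict D, frames [S, U, A]
U: hit
D: miss, evict S, frames [A, U, D]
S: miss, evict A, frames [U, D, S]
U: hit
D: hit
Hits: 5.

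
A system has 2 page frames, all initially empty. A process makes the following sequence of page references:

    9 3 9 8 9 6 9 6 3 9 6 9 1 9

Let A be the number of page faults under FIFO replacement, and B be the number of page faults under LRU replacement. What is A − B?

Under FIFO: F F . F F F . . F F F . F F → 10 faults.
Under LRU: F F . F . F . . F F F . F . → 8 faults.
A − B = 10 − 8 = 2.

2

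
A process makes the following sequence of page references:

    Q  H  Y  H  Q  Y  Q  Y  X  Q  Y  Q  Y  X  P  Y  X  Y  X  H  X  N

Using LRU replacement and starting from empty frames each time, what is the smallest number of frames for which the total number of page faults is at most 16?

2

f=1: 22 faults
f=2: 14 faults
f=3: 7 faults
f=4: 7 faults
f=5: 6 faults
f=6: 6 faults
Smallest f with faults ≤ 16 is 2.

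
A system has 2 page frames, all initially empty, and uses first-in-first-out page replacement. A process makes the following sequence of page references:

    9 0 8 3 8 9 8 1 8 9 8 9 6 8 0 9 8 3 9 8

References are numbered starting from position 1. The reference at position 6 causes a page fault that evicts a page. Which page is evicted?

8

pos 1: 9: miss, frames (9)
pos 2: 0: miss, frames (9 0)
pos 3: 8: miss, evict 9, frames (0 8)
pos 4: 3: miss, evict 0, frames (8 3)
pos 5: 8: hit
pos 6: 9: miss, evict 8, frames (3 9)
At position 6, page 8 is evicted.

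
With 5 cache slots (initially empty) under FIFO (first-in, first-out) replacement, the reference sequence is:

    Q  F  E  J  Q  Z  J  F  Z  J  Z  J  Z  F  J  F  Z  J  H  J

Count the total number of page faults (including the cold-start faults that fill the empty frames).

Q: fault, frames (Q)
F: fault, frames (Q F)
E: fault, frames (Q F E)
J: fault, frames (Q F E J)
Q: hit
Z: fault, frames (Q F E J Z)
J: hit
F: hit
Z: hit
J: hit
Z: hit
J: hit
Z: hit
F: hit
J: hit
F: hit
Z: hit
J: hit
H: fault, evict Q, frames (F E J Z H)
J: hit
Page faults: 6.

6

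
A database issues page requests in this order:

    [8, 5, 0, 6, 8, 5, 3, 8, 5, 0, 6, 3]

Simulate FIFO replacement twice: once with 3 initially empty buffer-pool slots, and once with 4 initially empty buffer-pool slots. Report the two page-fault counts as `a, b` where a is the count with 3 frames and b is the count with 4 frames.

9, 10

3 frames: F F F F F F F . . F F . → 9 faults.
4 frames: F F F F . . F F F F F F → 10 faults.
10 > 9: adding a frame increased faults — Belady's anomaly.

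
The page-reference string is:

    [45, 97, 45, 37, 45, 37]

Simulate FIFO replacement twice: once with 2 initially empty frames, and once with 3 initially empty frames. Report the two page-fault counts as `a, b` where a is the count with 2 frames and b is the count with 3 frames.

2 frames: F F . F F . → 4 faults.
3 frames: F F . F . . → 3 faults.
3 < 4: adding a frame reduced faults, as is typical.

4, 3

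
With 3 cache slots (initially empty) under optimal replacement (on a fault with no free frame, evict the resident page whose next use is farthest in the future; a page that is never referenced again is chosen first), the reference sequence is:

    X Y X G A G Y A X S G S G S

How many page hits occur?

X → miss, frames [X]
Y → miss, frames [X, Y]
X → hit
G → miss, frames [X, Y, G]
A → miss, evict X, frames [Y, G, A]
G → hit
Y → hit
A → hit
X → miss, evict A, frames [Y, G, X]
S → miss, evict X, frames [Y, G, S]
G → hit
S → hit
G → hit
S → hit
Hits: 8.

8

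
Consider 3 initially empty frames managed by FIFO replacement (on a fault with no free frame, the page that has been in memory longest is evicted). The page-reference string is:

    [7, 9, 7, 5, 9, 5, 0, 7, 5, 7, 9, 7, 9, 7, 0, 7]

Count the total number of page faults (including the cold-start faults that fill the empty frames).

7: fault, frames [7]
9: fault, frames [7, 9]
7: hit
5: fault, frames [7, 9, 5]
9: hit
5: hit
0: fault, evict 7, frames [9, 5, 0]
7: fault, evict 9, frames [5, 0, 7]
5: hit
7: hit
9: fault, evict 5, frames [0, 7, 9]
7: hit
9: hit
7: hit
0: hit
7: hit
Page faults: 6.

6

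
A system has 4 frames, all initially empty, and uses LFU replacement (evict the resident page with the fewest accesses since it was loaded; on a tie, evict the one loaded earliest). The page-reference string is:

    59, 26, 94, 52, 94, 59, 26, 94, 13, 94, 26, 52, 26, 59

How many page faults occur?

59 → miss, frames {59}
26 → miss, frames {59,26}
94 → miss, frames {59,26,94}
52 → miss, frames {59,26,94,52}
94 → hit
59 → hit
26 → hit
94 → hit
13 → miss, evict 52, frames {59,26,94,13}
94 → hit
26 → hit
52 → miss, evict 13, frames {59,26,94,52}
26 → hit
59 → hit
Page faults: 6.

6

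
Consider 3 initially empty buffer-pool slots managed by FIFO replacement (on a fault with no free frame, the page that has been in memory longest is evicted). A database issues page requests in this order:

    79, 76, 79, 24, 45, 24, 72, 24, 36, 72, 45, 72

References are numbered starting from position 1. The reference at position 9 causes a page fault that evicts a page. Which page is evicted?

24

pos 1: 79 → miss, frames {79}
pos 2: 76 → miss, frames {79,76}
pos 3: 79 → hit
pos 4: 24 → miss, frames {79,76,24}
pos 5: 45 → miss, evict 79, frames {76,24,45}
pos 6: 24 → hit
pos 7: 72 → miss, evict 76, frames {24,45,72}
pos 8: 24 → hit
pos 9: 36 → miss, evict 24, frames {45,72,36}
At position 9, page 24 is evicted.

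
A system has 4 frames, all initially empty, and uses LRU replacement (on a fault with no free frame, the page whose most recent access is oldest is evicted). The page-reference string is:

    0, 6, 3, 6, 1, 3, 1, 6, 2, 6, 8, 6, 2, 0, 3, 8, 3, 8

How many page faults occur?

0 → fault, frames (0)
6 → fault, frames (0 6)
3 → fault, frames (0 6 3)
6 → hit
1 → fault, frames (0 3 6 1)
3 → hit
1 → hit
6 → hit
2 → fault, evict 0, frames (3 1 6 2)
6 → hit
8 → fault, evict 3, frames (1 2 6 8)
6 → hit
2 → hit
0 → fault, evict 1, frames (8 6 2 0)
3 → fault, evict 8, frames (6 2 0 3)
8 → fault, evict 6, frames (2 0 3 8)
3 → hit
8 → hit
Page faults: 9.

9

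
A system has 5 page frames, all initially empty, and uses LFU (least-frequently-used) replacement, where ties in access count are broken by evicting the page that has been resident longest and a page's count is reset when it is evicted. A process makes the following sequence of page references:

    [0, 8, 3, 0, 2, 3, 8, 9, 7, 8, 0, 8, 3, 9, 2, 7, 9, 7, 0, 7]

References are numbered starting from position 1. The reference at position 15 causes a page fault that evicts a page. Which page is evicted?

7

pos 1: 0 -> miss, frames {0}
pos 2: 8 -> miss, frames {0,8}
pos 3: 3 -> miss, frames {0,8,3}
pos 4: 0 -> hit
pos 5: 2 -> miss, frames {0,8,3,2}
pos 6: 3 -> hit
pos 7: 8 -> hit
pos 8: 9 -> miss, frames {0,8,3,2,9}
pos 9: 7 -> miss, evict 2, frames {0,8,3,9,7}
pos 10: 8 -> hit
pos 11: 0 -> hit
pos 12: 8 -> hit
pos 13: 3 -> hit
pos 14: 9 -> hit
pos 15: 2 -> miss, evict 7, frames {0,8,3,9,2}
At position 15, page 7 is evicted.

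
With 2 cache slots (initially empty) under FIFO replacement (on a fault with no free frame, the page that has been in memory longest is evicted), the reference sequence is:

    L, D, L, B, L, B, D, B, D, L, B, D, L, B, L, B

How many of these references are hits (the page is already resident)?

L → fault, frames {L}
D → fault, frames {L,D}
L → hit
B → fault, evict L, frames {D,B}
L → fault, evict D, frames {B,L}
B → hit
D → fault, evict B, frames {L,D}
B → fault, evict L, frames {D,B}
D → hit
L → fault, evict D, frames {B,L}
B → hit
D → fault, evict B, frames {L,D}
L → hit
B → fault, evict L, frames {D,B}
L → fault, evict D, frames {B,L}
B → hit
Hits: 6.

6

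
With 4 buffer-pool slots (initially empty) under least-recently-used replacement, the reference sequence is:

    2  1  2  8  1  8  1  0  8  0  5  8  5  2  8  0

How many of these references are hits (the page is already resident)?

10

2 -> fault, frames {2}
1 -> fault, frames {2,1}
2 -> hit
8 -> fault, frames {1,2,8}
1 -> hit
8 -> hit
1 -> hit
0 -> fault, frames {2,8,1,0}
8 -> hit
0 -> hit
5 -> fault, evict 2, frames {1,8,0,5}
8 -> hit
5 -> hit
2 -> fault, evict 1, frames {0,8,5,2}
8 -> hit
0 -> hit
Hits: 10.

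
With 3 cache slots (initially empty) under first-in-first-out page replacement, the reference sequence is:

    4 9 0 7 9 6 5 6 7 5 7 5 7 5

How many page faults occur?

6

4 → fault, frames (4)
9 → fault, frames (4 9)
0 → fault, frames (4 9 0)
7 → fault, evict 4, frames (9 0 7)
9 → hit
6 → fault, evict 9, frames (0 7 6)
5 → fault, evict 0, frames (7 6 5)
6 → hit
7 → hit
5 → hit
7 → hit
5 → hit
7 → hit
5 → hit
Page faults: 6.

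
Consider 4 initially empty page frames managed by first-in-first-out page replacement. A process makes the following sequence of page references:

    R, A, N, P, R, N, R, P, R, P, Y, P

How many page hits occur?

R: miss, frames (R)
A: miss, frames (R A)
N: miss, frames (R A N)
P: miss, frames (R A N P)
R: hit
N: hit
R: hit
P: hit
R: hit
P: hit
Y: miss, evict R, frames (A N P Y)
P: hit
Hits: 7.

7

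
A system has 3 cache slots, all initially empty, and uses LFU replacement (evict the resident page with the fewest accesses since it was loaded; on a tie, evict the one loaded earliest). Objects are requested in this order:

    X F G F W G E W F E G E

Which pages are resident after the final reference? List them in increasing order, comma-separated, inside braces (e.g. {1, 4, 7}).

X → miss, frames (X)
F → miss, frames (X F)
G → miss, frames (X F G)
F → hit
W → miss, evict X, frames (F G W)
G → hit
E → miss, evict W, frames (F G E)
W → miss, evict E, frames (F G W)
F → hit
E → miss, evict W, frames (F G E)
G → hit
E → hit

{E, F, G}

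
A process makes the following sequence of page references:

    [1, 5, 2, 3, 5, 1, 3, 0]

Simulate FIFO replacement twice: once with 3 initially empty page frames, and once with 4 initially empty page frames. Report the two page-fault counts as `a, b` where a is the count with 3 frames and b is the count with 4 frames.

3 frames: F F F F . F . F → 6 faults.
4 frames: F F F F . . . F → 5 faults.
5 < 6: adding a frame reduced faults, as is typical.

6, 5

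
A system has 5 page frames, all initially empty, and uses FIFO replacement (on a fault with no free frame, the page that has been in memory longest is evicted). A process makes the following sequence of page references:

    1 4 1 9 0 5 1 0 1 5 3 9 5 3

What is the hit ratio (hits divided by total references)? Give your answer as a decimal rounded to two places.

1 -> fault, frames {1}
4 -> fault, frames {1,4}
1 -> hit
9 -> fault, frames {1,4,9}
0 -> fault, frames {1,4,9,0}
5 -> fault, frames {1,4,9,0,5}
1 -> hit
0 -> hit
1 -> hit
5 -> hit
3 -> fault, evict 1, frames {4,9,0,5,3}
9 -> hit
5 -> hit
3 -> hit
Hits: 8 of 14 references → 8/14 = 0.5714.

0.57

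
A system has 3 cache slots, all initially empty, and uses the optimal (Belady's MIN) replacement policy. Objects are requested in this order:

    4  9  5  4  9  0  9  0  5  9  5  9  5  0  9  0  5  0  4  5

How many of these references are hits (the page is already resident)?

15

4 → fault, frames {4}
9 → fault, frames {4,9}
5 → fault, frames {4,9,5}
4 → hit
9 → hit
0 → fault, evict 4, frames {9,5,0}
9 → hit
0 → hit
5 → hit
9 → hit
5 → hit
9 → hit
5 → hit
0 → hit
9 → hit
0 → hit
5 → hit
0 → hit
4 → fault, evict 0, frames {9,5,4}
5 → hit
Hits: 15.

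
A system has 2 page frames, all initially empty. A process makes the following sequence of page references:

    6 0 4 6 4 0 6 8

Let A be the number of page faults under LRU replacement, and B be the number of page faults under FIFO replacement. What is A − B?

Under LRU: F F F F . F F F → 7 faults.
Under FIFO: F F F F . F . F → 6 faults.
A − B = 7 − 6 = 1.

1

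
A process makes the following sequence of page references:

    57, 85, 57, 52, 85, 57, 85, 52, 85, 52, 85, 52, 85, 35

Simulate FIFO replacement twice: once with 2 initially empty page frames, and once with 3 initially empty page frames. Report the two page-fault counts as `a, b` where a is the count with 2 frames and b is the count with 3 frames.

2 frames: F F . F . F F F . . . . . F → 7 faults.
3 frames: F F . F . . . . . . . . . F → 4 faults.
4 < 7: adding a frame reduced faults, as is typical.

7, 4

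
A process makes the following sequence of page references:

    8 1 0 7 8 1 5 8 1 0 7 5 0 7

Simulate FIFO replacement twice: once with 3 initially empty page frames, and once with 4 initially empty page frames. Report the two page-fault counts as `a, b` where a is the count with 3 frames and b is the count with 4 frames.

3 frames: F F F F F F F . . F F . . . → 9 faults.
4 frames: F F F F . . F F F F F F . . → 10 faults.
10 > 9: adding a frame increased faults — Belady's anomaly.

9, 10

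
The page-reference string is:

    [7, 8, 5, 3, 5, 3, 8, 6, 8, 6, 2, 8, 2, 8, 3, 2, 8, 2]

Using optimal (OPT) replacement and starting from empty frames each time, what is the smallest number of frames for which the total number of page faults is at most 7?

f=1: 18 faults
f=2: 9 faults
f=3: 6 faults
f=4: 6 faults
f=5: 6 faults
f=6: 6 faults
Smallest f with faults ≤ 7 is 3.

3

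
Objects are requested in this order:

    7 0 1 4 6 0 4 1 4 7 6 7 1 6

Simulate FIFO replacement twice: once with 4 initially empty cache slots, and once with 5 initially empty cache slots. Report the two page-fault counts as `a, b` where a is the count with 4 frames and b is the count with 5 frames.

4 frames: F F F F F . . . . F . . . . → 6 faults.
5 frames: F F F F F . . . . . . . . . → 5 faults.
5 < 6: adding a frame reduced faults, as is typical.

6, 5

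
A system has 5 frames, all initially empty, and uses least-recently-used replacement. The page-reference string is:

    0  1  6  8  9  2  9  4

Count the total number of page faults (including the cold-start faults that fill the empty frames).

0 -> fault, frames (0)
1 -> fault, frames (0 1)
6 -> fault, frames (0 1 6)
8 -> fault, frames (0 1 6 8)
9 -> fault, frames (0 1 6 8 9)
2 -> fault, evict 0, frames (1 6 8 9 2)
9 -> hit
4 -> fault, evict 1, frames (6 8 2 9 4)
Page faults: 7.

7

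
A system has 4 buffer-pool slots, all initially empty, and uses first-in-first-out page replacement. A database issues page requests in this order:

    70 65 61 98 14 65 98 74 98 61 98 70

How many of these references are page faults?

7

70: miss, frames {70}
65: miss, frames {70,65}
61: miss, frames {70,65,61}
98: miss, frames {70,65,61,98}
14: miss, evict 70, frames {65,61,98,14}
65: hit
98: hit
74: miss, evict 65, frames {61,98,14,74}
98: hit
61: hit
98: hit
70: miss, evict 61, frames {98,14,74,70}
Page faults: 7.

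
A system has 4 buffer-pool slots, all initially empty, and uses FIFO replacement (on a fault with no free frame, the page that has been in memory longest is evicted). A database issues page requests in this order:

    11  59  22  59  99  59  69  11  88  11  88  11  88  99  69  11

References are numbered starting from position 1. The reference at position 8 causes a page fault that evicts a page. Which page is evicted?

59

pos 1: 11: miss, frames {11}
pos 2: 59: miss, frames {11,59}
pos 3: 22: miss, frames {11,59,22}
pos 4: 59: hit
pos 5: 99: miss, frames {11,59,22,99}
pos 6: 59: hit
pos 7: 69: miss, evict 11, frames {59,22,99,69}
pos 8: 11: miss, evict 59, frames {22,99,69,11}
At position 8, page 59 is evicted.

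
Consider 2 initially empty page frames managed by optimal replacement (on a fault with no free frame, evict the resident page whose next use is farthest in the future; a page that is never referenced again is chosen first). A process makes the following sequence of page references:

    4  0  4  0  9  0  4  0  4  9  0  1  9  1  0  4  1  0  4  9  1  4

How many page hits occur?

11

4 -> fault, frames [4]
0 -> fault, frames [4, 0]
4 -> hit
0 -> hit
9 -> fault, evict 4, frames [0, 9]
0 -> hit
4 -> fault, evict 9, frames [0, 4]
0 -> hit
4 -> hit
9 -> fault, evict 4, frames [0, 9]
0 -> hit
1 -> fault, evict 0, frames [9, 1]
9 -> hit
1 -> hit
0 -> fault, evict 9, frames [1, 0]
4 -> fault, evict 0, frames [1, 4]
1 -> hit
0 -> fault, evict 1, frames [4, 0]
4 -> hit
9 -> fault, evict 0, frames [4, 9]
1 -> fault, evict 9, frames [4, 1]
4 -> hit
Hits: 11.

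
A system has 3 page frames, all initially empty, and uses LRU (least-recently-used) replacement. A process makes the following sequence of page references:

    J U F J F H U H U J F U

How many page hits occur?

5

J -> miss, frames {J}
U -> miss, frames {J,U}
F -> miss, frames {J,U,F}
J -> hit
F -> hit
H -> miss, evict U, frames {J,F,H}
U -> miss, evict J, frames {F,H,U}
H -> hit
U -> hit
J -> miss, evict F, frames {H,U,J}
F -> miss, evict H, frames {U,J,F}
U -> hit
Hits: 5.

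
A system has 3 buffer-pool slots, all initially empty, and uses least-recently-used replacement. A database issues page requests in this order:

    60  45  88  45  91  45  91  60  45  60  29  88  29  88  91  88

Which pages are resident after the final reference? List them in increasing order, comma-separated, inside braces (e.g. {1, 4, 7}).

60 -> miss, frames {60}
45 -> miss, frames {60,45}
88 -> miss, frames {60,45,88}
45 -> hit
91 -> miss, evict 60, frames {88,45,91}
45 -> hit
91 -> hit
60 -> miss, evict 88, frames {45,91,60}
45 -> hit
60 -> hit
29 -> miss, evict 91, frames {45,60,29}
88 -> miss, evict 45, frames {60,29,88}
29 -> hit
88 -> hit
91 -> miss, evict 60, frames {29,88,91}
88 -> hit

{29, 88, 91}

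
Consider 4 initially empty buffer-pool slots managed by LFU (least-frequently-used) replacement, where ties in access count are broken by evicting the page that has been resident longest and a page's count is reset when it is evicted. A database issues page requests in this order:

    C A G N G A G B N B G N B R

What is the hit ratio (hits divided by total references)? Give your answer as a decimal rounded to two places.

0.57

C → fault, frames (C)
A → fault, frames (C A)
G → fault, frames (C A G)
N → fault, frames (C A G N)
G → hit
A → hit
G → hit
B → fault, evict C, frames (A G N B)
N → hit
B → hit
G → hit
N → hit
B → hit
R → fault, evict A, frames (G N B R)
Hits: 8 of 14 references → 8/14 = 0.5714.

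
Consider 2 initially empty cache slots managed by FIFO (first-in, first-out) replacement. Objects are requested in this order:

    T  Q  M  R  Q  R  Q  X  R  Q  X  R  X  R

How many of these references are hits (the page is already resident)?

T -> fault, frames [T]
Q -> fault, frames [T, Q]
M -> fault, evict T, frames [Q, M]
R -> fault, evict Q, frames [M, R]
Q -> fault, evict M, frames [R, Q]
R -> hit
Q -> hit
X -> fault, evict R, frames [Q, X]
R -> fault, evict Q, frames [X, R]
Q -> fault, evict X, frames [R, Q]
X -> fault, evict R, frames [Q, X]
R -> fault, evict Q, frames [X, R]
X -> hit
R -> hit
Hits: 4.

4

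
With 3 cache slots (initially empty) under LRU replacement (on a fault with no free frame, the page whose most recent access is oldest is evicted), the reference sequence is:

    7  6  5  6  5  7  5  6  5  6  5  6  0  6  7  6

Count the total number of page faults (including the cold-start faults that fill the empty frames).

7 → fault, frames (7)
6 → fault, frames (7 6)
5 → fault, frames (7 6 5)
6 → hit
5 → hit
7 → hit
5 → hit
6 → hit
5 → hit
6 → hit
5 → hit
6 → hit
0 → fault, evict 7, frames (5 6 0)
6 → hit
7 → fault, evict 5, frames (0 6 7)
6 → hit
Page faults: 5.

5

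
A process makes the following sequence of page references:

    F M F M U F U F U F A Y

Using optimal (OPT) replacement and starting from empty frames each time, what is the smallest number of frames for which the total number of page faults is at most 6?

2

f=1: 12 faults
f=2: 5 faults
f=3: 5 faults
f=4: 5 faults
f=5: 5 faults
Smallest f with faults ≤ 6 is 2.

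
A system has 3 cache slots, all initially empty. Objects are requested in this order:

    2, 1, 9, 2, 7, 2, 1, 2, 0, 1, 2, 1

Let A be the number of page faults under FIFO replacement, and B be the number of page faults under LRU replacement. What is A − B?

1

Under FIFO: F F F . F F F . F . . . → 7 faults.
Under LRU: F F F . F . F . F . . . → 6 faults.
A − B = 7 − 6 = 1.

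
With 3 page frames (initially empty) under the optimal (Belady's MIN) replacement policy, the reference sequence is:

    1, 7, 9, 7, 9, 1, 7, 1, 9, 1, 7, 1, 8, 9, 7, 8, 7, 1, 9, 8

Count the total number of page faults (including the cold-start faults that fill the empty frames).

1 -> miss, frames (1)
7 -> miss, frames (1 7)
9 -> miss, frames (1 7 9)
7 -> hit
9 -> hit
1 -> hit
7 -> hit
1 -> hit
9 -> hit
1 -> hit
7 -> hit
1 -> hit
8 -> miss, evict 1, frames (7 9 8)
9 -> hit
7 -> hit
8 -> hit
7 -> hit
1 -> miss, evict 7, frames (9 8 1)
9 -> hit
8 -> hit
Page faults: 5.

5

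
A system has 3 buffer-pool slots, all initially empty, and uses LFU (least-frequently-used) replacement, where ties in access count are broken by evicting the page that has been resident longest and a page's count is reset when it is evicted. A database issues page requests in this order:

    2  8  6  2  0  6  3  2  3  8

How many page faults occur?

2: miss, frames {2}
8: miss, frames {2,8}
6: miss, frames {2,8,6}
2: hit
0: miss, evict 8, frames {2,6,0}
6: hit
3: miss, evict 0, frames {2,6,3}
2: hit
3: hit
8: miss, evict 6, frames {2,3,8}
Page faults: 6.

6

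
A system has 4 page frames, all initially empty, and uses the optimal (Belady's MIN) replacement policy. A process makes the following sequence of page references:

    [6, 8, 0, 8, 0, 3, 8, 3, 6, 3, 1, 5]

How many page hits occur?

6

6 -> fault, frames {6}
8 -> fault, frames {6,8}
0 -> fault, frames {6,8,0}
8 -> hit
0 -> hit
3 -> fault, frames {6,8,0,3}
8 -> hit
3 -> hit
6 -> hit
3 -> hit
1 -> fault, evict 3, frames {6,8,0,1}
5 -> fault, evict 1, frames {6,8,0,5}
Hits: 6.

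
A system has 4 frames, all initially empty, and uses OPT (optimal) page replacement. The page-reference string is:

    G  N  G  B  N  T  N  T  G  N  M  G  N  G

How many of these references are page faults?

5

G → miss, frames {G}
N → miss, frames {G,N}
G → hit
B → miss, frames {G,N,B}
N → hit
T → miss, frames {G,N,B,T}
N → hit
T → hit
G → hit
N → hit
M → miss, evict T, frames {G,N,B,M}
G → hit
N → hit
G → hit
Page faults: 5.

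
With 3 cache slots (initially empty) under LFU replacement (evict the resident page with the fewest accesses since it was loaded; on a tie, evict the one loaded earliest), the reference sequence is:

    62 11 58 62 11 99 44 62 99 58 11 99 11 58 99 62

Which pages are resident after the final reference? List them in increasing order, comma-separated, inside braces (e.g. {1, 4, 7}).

{11, 62, 99}

62: miss, frames [62]
11: miss, frames [62, 11]
58: miss, frames [62, 11, 58]
62: hit
11: hit
99: miss, evict 58, frames [62, 11, 99]
44: miss, evict 99, frames [62, 11, 44]
62: hit
99: miss, evict 44, frames [62, 11, 99]
58: miss, evict 99, frames [62, 11, 58]
11: hit
99: miss, evict 58, frames [62, 11, 99]
11: hit
58: miss, evict 99, frames [62, 11, 58]
99: miss, evict 58, frames [62, 11, 99]
62: hit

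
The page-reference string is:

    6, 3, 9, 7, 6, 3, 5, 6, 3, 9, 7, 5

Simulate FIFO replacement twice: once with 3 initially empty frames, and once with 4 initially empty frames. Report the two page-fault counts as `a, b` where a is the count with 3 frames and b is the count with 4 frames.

9, 10

3 frames: F F F F F F F . . F F . → 9 faults.
4 frames: F F F F . . F F F F F F → 10 faults.
10 > 9: adding a frame increased faults — Belady's anomaly.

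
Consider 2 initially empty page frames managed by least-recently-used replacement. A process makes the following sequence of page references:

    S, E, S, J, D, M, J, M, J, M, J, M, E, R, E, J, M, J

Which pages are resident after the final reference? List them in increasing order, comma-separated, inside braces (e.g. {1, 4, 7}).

S → fault, frames [S]
E → fault, frames [S, E]
S → hit
J → fault, evict E, frames [S, J]
D → fault, evict S, frames [J, D]
M → fault, evict J, frames [D, M]
J → fault, evict D, frames [M, J]
M → hit
J → hit
M → hit
J → hit
M → hit
E → fault, evict J, frames [M, E]
R → fault, evict M, frames [E, R]
E → hit
J → fault, evict R, frames [E, J]
M → fault, evict E, frames [J, M]
J → hit

{J, M}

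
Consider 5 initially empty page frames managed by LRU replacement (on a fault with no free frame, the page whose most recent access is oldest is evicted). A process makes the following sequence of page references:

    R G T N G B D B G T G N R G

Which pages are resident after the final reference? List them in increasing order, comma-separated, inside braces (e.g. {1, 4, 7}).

{B, G, N, R, T}

R: miss, frames [R]
G: miss, frames [R, G]
T: miss, frames [R, G, T]
N: miss, frames [R, G, T, N]
G: hit
B: miss, frames [R, T, N, G, B]
D: miss, evict R, frames [T, N, G, B, D]
B: hit
G: hit
T: hit
G: hit
N: hit
R: miss, evict D, frames [B, T, G, N, R]
G: hit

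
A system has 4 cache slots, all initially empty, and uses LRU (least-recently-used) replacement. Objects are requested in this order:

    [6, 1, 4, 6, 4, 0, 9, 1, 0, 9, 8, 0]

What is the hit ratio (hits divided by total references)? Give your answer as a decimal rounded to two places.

6 → fault, frames [6]
1 → fault, frames [6, 1]
4 → fault, frames [6, 1, 4]
6 → hit
4 → hit
0 → fault, frames [1, 6, 4, 0]
9 → fault, evict 1, frames [6, 4, 0, 9]
1 → fault, evict 6, frames [4, 0, 9, 1]
0 → hit
9 → hit
8 → fault, evict 4, frames [1, 0, 9, 8]
0 → hit
Hits: 5 of 12 references → 5/12 = 0.4167.

0.42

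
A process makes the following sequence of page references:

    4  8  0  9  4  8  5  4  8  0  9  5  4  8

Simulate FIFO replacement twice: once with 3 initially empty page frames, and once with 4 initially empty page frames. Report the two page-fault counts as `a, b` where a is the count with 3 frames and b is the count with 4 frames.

3 frames: F F F F F F F . . F F . F F → 11 faults.
4 frames: F F F F . . F F F F F F F F → 12 faults.
12 > 11: adding a frame increased faults — Belady's anomaly.

11, 12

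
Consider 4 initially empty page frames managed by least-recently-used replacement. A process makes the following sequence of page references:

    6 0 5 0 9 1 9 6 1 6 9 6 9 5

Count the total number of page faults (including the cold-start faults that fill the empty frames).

7

6 -> fault, frames {6}
0 -> fault, frames {6,0}
5 -> fault, frames {6,0,5}
0 -> hit
9 -> fault, frames {6,5,0,9}
1 -> fault, evict 6, frames {5,0,9,1}
9 -> hit
6 -> fault, evict 5, frames {0,1,9,6}
1 -> hit
6 -> hit
9 -> hit
6 -> hit
9 -> hit
5 -> fault, evict 0, frames {1,6,9,5}
Page faults: 7.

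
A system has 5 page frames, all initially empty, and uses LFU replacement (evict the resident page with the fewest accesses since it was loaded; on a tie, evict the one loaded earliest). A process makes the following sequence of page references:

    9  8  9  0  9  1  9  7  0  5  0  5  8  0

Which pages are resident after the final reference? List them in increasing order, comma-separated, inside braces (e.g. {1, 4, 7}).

{0, 5, 7, 8, 9}

9: miss, frames (9)
8: miss, frames (9 8)
9: hit
0: miss, frames (9 8 0)
9: hit
1: miss, frames (9 8 0 1)
9: hit
7: miss, frames (9 8 0 1 7)
0: hit
5: miss, evict 8, frames (9 0 1 7 5)
0: hit
5: hit
8: miss, evict 1, frames (9 0 7 5 8)
0: hit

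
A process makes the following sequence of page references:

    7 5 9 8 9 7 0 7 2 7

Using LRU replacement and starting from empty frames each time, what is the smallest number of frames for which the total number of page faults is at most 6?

4

f=1: 10 faults
f=2: 7 faults
f=3: 7 faults
f=4: 6 faults
f=5: 6 faults
f=6: 6 faults
Smallest f with faults ≤ 6 is 4.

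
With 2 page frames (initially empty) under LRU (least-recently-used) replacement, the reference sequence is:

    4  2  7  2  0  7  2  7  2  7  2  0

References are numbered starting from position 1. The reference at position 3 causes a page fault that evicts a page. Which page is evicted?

4

pos 1: 4 -> miss, frames [4]
pos 2: 2 -> miss, frames [4, 2]
pos 3: 7 -> miss, evict 4, frames [2, 7]
At position 3, page 4 is evicted.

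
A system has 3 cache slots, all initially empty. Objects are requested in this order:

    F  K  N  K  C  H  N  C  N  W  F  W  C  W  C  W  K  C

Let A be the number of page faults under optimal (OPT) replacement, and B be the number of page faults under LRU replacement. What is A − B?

Under OPT: F F F . F F . . . F F . . . . . F . → 8 faults.
Under LRU: F F F . F F F . . F F . F . . . F . → 10 faults.
A − B = 8 − 10 = -2.

-2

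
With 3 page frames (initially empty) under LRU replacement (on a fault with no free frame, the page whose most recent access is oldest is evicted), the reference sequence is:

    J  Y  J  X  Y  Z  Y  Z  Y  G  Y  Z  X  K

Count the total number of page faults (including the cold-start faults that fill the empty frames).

7

J: fault, frames [J]
Y: fault, frames [J, Y]
J: hit
X: fault, frames [Y, J, X]
Y: hit
Z: fault, evict J, frames [X, Y, Z]
Y: hit
Z: hit
Y: hit
G: fault, evict X, frames [Z, Y, G]
Y: hit
Z: hit
X: fault, evict G, frames [Y, Z, X]
K: fault, evict Y, frames [Z, X, K]
Page faults: 7.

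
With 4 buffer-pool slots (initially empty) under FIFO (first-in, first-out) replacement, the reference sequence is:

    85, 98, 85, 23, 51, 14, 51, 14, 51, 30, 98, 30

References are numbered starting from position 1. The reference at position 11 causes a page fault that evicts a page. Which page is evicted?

pos 1: 85: fault, frames (85)
pos 2: 98: fault, frames (85 98)
pos 3: 85: hit
pos 4: 23: fault, frames (85 98 23)
pos 5: 51: fault, frames (85 98 23 51)
pos 6: 14: fault, evict 85, frames (98 23 51 14)
pos 7: 51: hit
pos 8: 14: hit
pos 9: 51: hit
pos 10: 30: fault, evict 98, frames (23 51 14 30)
pos 11: 98: fault, evict 23, frames (51 14 30 98)
At position 11, page 23 is evicted.

23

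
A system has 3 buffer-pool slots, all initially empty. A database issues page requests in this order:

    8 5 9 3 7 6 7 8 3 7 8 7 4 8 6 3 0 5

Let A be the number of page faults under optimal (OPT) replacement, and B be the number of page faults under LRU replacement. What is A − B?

-2

Under OPT: F F F F F F . . F . . . F . F . F F → 11 faults.
Under LRU: F F F F F F . F F . . . F . F F F F → 13 faults.
A − B = 11 − 13 = -2.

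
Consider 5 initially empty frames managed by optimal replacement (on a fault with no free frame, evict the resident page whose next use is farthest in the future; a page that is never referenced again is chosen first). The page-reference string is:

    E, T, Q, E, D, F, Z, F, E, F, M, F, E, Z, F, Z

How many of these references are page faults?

7

E: fault, frames {E}
T: fault, frames {E,T}
Q: fault, frames {E,T,Q}
E: hit
D: fault, frames {E,T,Q,D}
F: fault, frames {E,T,Q,D,F}
Z: fault, evict D, frames {E,T,Q,F,Z}
F: hit
E: hit
F: hit
M: fault, evict Q, frames {E,T,F,Z,M}
F: hit
E: hit
Z: hit
F: hit
Z: hit
Page faults: 7.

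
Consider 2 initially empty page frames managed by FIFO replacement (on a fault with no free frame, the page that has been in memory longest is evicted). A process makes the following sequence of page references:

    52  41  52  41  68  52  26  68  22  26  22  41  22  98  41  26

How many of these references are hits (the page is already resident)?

52: fault, frames [52]
41: fault, frames [52, 41]
52: hit
41: hit
68: fault, evict 52, frames [41, 68]
52: fault, evict 41, frames [68, 52]
26: fault, evict 68, frames [52, 26]
68: fault, evict 52, frames [26, 68]
22: fault, evict 26, frames [68, 22]
26: fault, evict 68, frames [22, 26]
22: hit
41: fault, evict 22, frames [26, 41]
22: fault, evict 26, frames [41, 22]
98: fault, evict 41, frames [22, 98]
41: fault, evict 22, frames [98, 41]
26: fault, evict 98, frames [41, 26]
Hits: 3.

3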